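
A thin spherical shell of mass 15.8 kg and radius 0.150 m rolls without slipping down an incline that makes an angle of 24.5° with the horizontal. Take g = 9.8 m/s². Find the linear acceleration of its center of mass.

a ≈ 2.44 m/s²

Translation along the incline: Mg sinθ − f = Ma.
Rotation about the center: fR = Iα with I = (2/3)MR². No-slip gives a = αR, so f = (I/R²)a = (2/3)M a.
Substituting: Mg sinθ = (1 + 0.6667)Ma, so a = g sinθ/(1 + 0.6667) = (9.8) sin 24.5° / 1.667 = 2.438 m/s².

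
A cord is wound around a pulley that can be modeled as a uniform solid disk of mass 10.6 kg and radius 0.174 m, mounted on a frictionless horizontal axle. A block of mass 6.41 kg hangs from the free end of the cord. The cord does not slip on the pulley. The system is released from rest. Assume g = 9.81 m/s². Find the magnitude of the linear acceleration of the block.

a ≈ 5.37 m/s²

I = ½MR² = (1/2)(10.6)(0.174)² = 0.1605 kg·m².
Block: mg − T = ma. Pulley: TR = Iα. No-slip: a = αR, so T = (I/R²)a = 5.300·a.
Then mg = (m + 5.300)a, so a = (6.41)(9.81)/(6.41 + 5.300) = 5.370 m/s².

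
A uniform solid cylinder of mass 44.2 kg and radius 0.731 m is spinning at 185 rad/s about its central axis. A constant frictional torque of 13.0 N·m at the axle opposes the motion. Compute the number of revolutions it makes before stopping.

I = ½MR² = (1/2)(44.2)(0.731)² = 11.81 kg·m².
The net torque has magnitude 13.0 N·m, opposing ω.
|α| = τ/I = 13.00/11.81 = 1.101 rad/s² (deceleration).
ω² = ω₀² − 2|α|θ with ω = 0 ⇒ θ = ω₀²/(2|α|) = 15550 rad = 2474 rev.

≈ 2470 revolutions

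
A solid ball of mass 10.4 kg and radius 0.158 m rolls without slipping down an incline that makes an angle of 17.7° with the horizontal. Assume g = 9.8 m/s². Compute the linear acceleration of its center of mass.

Translation along the incline: Mg sinθ − f = Ma.
Rotation about the center: fR = Iα with I = (2/5)MR². No-slip gives a = αR, so f = (I/R²)a = (2/5)M a.
Substituting: Mg sinθ = (1 + 0.4000)Ma, so a = g sinθ/(1 + 0.4000) = (9.8) sin 17.7° / 1.400 = 2.128 m/s².

a ≈ 2.13 m/s²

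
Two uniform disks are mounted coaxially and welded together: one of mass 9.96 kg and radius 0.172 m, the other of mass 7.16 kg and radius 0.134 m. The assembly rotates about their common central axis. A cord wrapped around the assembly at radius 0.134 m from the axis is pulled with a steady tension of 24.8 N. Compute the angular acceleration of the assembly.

I = ½M₁R₁² + ½M₂R₂² = ½(9.96)(0.172)² + ½(7.16)(0.134)² = 0.2116 kg·m².
τ = F r = (24.8)(0.134) = 3.323 N·m.
α = τ/I = 3.323/0.2116 = 15.70 rad/s².

α ≈ 15.7 rad/s²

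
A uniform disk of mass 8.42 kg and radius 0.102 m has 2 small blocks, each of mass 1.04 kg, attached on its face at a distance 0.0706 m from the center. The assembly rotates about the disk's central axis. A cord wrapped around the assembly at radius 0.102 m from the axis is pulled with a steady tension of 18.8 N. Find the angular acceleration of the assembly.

I_disk = ½MR² = ½(8.42)(0.102)² = 0.04380 kg·m².
I_blocks = 2·m·r² = 2(1.04)(0.0706)² = 0.01037 kg·m².
Total I = 0.05417 kg·m².
τ = F r = (18.8)(0.102) = 1.918 N·m.
α = τ/I = 1.918/0.05417 = 35.40 rad/s².

α ≈ 35.4 rad/s²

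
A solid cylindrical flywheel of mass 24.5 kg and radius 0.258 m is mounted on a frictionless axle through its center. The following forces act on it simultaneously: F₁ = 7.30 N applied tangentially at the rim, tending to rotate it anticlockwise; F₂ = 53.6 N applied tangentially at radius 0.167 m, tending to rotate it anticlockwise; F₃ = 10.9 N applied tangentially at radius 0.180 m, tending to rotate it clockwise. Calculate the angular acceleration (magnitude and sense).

I = ½MR² = (1/2)(24.5)(0.258)² = 0.8154 kg·m².
Taking anticlockwise as positive: τ₁ = +(7.30)(0.258) = +1.883 N·m; τ₂ = +(53.6)(0.167) = +8.951 N·m; τ₃ = −(10.9)(0.180) = −1.962 N·m.
Net torque τ = 8.873 N·m.
α = τ/I = 8.873/0.8154 = 10.88 rad/s².

α ≈ 10.9 rad/s², anticlockwise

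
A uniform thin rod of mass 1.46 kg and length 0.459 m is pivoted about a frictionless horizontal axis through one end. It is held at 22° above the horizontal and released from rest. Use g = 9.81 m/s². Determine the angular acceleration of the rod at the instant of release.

α ≈ 29.7 rad/s²

About the pivot, I = (1/3)ML² = (1/3)(1.46)(0.459)² = 0.1025 kg·m².
The weight acts at the center, a distance L/2 = 0.2295 m from the pivot; τ = Mg(L/2) cos 22° = 3.048 N·m.
α = τ/I = 3.048/0.1025 = 29.72 rad/s².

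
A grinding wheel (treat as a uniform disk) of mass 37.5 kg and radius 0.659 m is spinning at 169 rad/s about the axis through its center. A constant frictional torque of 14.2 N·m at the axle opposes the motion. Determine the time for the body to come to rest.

I = ½MR² = (1/2)(37.5)(0.659)² = 8.143 kg·m².
The net torque has magnitude 14.2 N·m, opposing ω.
|α| = τ/I = 14.20/8.143 = 1.744 rad/s² (deceleration).
0 = ω₀ − |α|t ⇒ t = ω₀/|α| = 169/1.744 = 96.91 s.

t ≈ 96.9 s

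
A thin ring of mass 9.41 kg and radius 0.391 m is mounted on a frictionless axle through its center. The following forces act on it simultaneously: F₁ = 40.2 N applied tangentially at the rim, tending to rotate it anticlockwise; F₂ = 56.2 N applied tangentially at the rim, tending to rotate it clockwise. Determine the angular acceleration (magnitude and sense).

α ≈ 4.35 rad/s², clockwise

I = MR² = (9.41)(0.391)² = 1.439 kg·m².
Taking anticlockwise as positive: τ₁ = +(40.2)(0.391) = +15.72 N·m; τ₂ = −(56.2)(0.391) = −21.97 N·m.
Net torque τ = -6.256 N·m.
α = τ/I = -6.256/1.439 = -4.349 rad/s².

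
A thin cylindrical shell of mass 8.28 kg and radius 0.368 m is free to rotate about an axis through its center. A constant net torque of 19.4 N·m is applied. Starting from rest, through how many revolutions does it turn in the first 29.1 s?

I = MR² = (8.28)(0.368)² = 1.121 kg·m².
α = τ/I = 19.4/1.121 = 17.30 rad/s².
θ = ½αt² = ½(17.30)(29.1)² = 7325 rad.
Revolutions = θ/(2π) = 1166.

≈ 1170 revolutions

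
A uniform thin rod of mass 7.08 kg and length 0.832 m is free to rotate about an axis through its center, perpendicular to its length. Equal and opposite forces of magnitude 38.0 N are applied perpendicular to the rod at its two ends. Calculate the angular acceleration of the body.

I = (1/12)ML² = (1/12)(7.08)(0.832)² = 0.4084 kg·m².
The couple gives τ = F·(L/2) + F·(L/2) = F L = (38.0)(0.832) = 31.62 N·m.
From τ = Iα: α = 31.62/0.4084 = 77.41 rad/s².

α ≈ 77.4 rad/s²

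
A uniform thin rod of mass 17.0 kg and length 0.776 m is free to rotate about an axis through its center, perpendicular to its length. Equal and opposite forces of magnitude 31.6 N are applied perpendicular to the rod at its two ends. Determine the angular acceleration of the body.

α ≈ 28.7 rad/s²

I = (1/12)ML² = (1/12)(17.0)(0.776)² = 0.8531 kg·m².
The couple gives τ = F·(L/2) + F·(L/2) = F L = (31.6)(0.776) = 24.52 N·m.
From τ = Iα: α = 24.52/0.8531 = 28.74 rad/s².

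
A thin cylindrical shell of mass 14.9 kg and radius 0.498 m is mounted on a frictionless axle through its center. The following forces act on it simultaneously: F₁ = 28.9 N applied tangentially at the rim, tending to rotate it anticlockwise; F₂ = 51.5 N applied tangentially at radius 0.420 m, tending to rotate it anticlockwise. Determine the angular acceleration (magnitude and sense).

I = MR² = (14.9)(0.498)² = 3.695 kg·m².
Taking anticlockwise as positive: τ₁ = +(28.9)(0.498) = +14.39 N·m; τ₂ = +(51.5)(0.420) = +21.63 N·m.
Net torque τ = 36.02 N·m.
α = τ/I = 36.02/3.695 = 9.748 rad/s².

α ≈ 9.75 rad/s², anticlockwise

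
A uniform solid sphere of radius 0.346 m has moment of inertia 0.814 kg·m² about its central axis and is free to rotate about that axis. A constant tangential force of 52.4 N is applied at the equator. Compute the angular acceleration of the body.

α ≈ 22.3 rad/s²

τ = F R = (52.4)(0.346) = 18.13 N·m.
Newton's second law for rotation, τ = Iα, gives α = τ/I = 18.13/0.8140 = 22.27 rad/s².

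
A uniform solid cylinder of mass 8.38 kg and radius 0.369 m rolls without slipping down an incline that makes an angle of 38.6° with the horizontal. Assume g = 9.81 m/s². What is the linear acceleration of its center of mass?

Translation along the incline: Mg sinθ − f = Ma.
Rotation about the center: fR = Iα with I = ½MR². No-slip gives a = αR, so f = (I/R²)a = (1/2)M a.
Substituting: Mg sinθ = (1 + 0.5000)Ma, so a = g sinθ/(1 + 0.5000) = (9.81) sin 38.6° / 1.500 = 4.080 m/s².

a ≈ 4.08 m/s²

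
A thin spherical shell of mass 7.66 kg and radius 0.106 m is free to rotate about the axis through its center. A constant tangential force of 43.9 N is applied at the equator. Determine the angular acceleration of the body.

I = (2/3)MR² = (2/3)(7.66)(0.106)² = 0.05738 kg·m².
τ = F R = (43.9)(0.106) = 4.653 N·m.
From τ = Iα: α = 4.653/0.05738 = 81.10 rad/s².

α ≈ 81.1 rad/s²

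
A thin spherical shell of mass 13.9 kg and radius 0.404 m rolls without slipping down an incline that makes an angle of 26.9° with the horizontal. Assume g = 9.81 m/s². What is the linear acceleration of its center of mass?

Translation along the incline: Mg sinθ − f = Ma.
Rotation about the center: fR = Iα with I = (2/3)MR². No-slip gives a = αR, so f = (I/R²)a = (2/3)M a.
Substituting: Mg sinθ = (1 + 0.6667)Ma, so a = g sinθ/(1 + 0.6667) = (9.81) sin 26.9° / 1.667 = 2.663 m/s².

a ≈ 2.66 m/s²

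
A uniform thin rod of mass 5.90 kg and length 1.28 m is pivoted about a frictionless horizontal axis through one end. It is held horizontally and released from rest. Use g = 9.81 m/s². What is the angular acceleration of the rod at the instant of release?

About the pivot, I = (1/3)ML² = (1/3)(5.90)(1.28)² = 3.222 kg·m².
The weight acts at the center, a distance L/2 = 0.6400 m from the pivot; τ = Mg(L/2) = 37.04 N·m.
α = τ/I = 37.04/3.222 = 11.50 rad/s².
(Equivalently α = (3g/(2L)) = 11.50 rad/s².)

α ≈ 11.5 rad/s²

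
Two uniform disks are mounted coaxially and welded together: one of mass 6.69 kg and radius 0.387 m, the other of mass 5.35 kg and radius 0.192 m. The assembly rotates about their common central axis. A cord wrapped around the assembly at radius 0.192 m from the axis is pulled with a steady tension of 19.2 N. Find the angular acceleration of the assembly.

I = ½M₁R₁² + ½M₂R₂² = ½(6.69)(0.387)² + ½(5.35)(0.192)² = 0.5996 kg·m².
τ = F r = (19.2)(0.192) = 3.686 N·m.
α = τ/I = 3.686/0.5996 = 6.148 rad/s².

α ≈ 6.15 rad/s²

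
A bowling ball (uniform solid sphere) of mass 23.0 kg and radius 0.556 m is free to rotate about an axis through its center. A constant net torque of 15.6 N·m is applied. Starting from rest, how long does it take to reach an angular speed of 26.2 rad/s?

t ≈ 4.78 s

I = (2/5)MR² = (2/5)(23.0)(0.556)² = 2.844 kg·m².
α = τ/I = 15.6/2.844 = 5.485 rad/s².
ω = αt ⇒ t = ω/α = 26.2/5.485 = 4.777 s.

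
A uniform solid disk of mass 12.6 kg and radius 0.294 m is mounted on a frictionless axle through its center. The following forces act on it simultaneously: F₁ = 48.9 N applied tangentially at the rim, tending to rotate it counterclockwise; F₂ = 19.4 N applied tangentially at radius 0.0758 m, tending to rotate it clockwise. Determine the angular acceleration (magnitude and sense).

I = ½MR² = (1/2)(12.6)(0.294)² = 0.5445 kg·m².
Taking counterclockwise as positive: τ₁ = +(48.9)(0.294) = +14.38 N·m; τ₂ = −(19.4)(0.0758) = −1.471 N·m.
Net torque τ = 12.91 N·m.
α = τ/I = 12.91/0.5445 = 23.70 rad/s².

α ≈ 23.7 rad/s², counterclockwise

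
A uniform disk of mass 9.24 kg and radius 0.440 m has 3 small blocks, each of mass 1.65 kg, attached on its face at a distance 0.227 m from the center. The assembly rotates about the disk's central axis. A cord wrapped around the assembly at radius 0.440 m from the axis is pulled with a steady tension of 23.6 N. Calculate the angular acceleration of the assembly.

I_disk = ½MR² = ½(9.24)(0.440)² = 0.8944 kg·m².
I_blocks = 3·m·r² = 3(1.65)(0.227)² = 0.2551 kg·m².
Total I = 1.150 kg·m².
τ = F r = (23.6)(0.440) = 10.38 N·m.
α = τ/I = 10.38/1.150 = 9.033 rad/s².

α ≈ 9.03 rad/s²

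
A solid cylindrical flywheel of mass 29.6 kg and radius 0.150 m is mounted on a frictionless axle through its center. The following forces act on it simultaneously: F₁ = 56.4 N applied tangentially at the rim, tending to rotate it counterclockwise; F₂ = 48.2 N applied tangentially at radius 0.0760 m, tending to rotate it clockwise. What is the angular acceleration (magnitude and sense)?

I = ½MR² = (1/2)(29.6)(0.150)² = 0.3330 kg·m².
Taking counterclockwise as positive: τ₁ = +(56.4)(0.150) = +8.460 N·m; τ₂ = −(48.2)(0.0760) = −3.663 N·m.
Net torque τ = 4.797 N·m.
α = τ/I = 4.797/0.3330 = 14.40 rad/s².

α ≈ 14.4 rad/s², counterclockwise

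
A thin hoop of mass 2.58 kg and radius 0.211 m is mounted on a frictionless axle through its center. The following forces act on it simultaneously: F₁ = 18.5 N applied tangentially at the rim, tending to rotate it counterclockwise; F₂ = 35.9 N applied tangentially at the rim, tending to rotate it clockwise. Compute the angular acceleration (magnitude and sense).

α ≈ 32.0 rad/s², clockwise

I = MR² = (2.58)(0.211)² = 0.1149 kg·m².
Taking counterclockwise as positive: τ₁ = +(18.5)(0.211) = +3.903 N·m; τ₂ = −(35.9)(0.211) = −7.575 N·m.
Net torque τ = -3.671 N·m.
α = τ/I = -3.671/0.1149 = -31.96 rad/s².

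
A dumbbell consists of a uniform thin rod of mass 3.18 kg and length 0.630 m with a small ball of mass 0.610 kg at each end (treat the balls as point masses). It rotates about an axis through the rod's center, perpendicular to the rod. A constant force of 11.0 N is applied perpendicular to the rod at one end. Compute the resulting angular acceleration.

I_rod = (1/12)ML² = (1/12)(3.18)(0.630)² = 0.1052 kg·m².
I_balls = 2·m·(L/2)² = 2(0.610)(0.3150)² = 0.1211 kg·m².
Total I = 0.2262 kg·m².
τ = F·(L/2) = (11.0)(0.315) = 3.465 N·m.
α = τ/I = 3.465/0.2262 = 15.32 rad/s².

α ≈ 15.3 rad/s²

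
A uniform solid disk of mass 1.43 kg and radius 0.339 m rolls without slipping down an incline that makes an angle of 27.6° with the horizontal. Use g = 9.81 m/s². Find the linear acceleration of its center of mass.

a ≈ 3.03 m/s²

Translation along the incline: Mg sinθ − f = Ma.
Rotation about the center: fR = Iα with I = ½MR². No-slip gives a = αR, so f = (I/R²)a = (1/2)M a.
Substituting: Mg sinθ = (1 + 0.5000)Ma, so a = g sinθ/(1 + 0.5000) = (9.81) sin 27.6° / 1.500 = 3.030 m/s².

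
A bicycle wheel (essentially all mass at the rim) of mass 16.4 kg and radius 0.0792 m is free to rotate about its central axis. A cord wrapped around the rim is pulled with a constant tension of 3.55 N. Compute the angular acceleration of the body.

I = MR² = (16.4)(0.0792)² = 0.1029 kg·m².
τ = F R = (3.55)(0.0792) = 0.2812 N·m.
From τ = Iα: α = 0.2812/0.1029 = 2.733 rad/s².

α ≈ 2.73 rad/s²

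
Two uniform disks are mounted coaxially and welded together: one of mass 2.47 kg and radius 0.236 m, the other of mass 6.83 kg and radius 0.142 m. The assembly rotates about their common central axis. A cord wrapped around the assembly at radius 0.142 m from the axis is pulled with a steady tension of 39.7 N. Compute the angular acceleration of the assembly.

I = ½M₁R₁² + ½M₂R₂² = ½(2.47)(0.236)² + ½(6.83)(0.142)² = 0.1376 kg·m².
τ = F r = (39.7)(0.142) = 5.637 N·m.
α = τ/I = 5.637/0.1376 = 40.96 rad/s².

α ≈ 41.0 rad/s²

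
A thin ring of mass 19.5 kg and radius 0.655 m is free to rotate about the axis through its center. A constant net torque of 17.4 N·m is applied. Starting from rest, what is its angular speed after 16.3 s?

ω ≈ 33.9 rad/s

I = MR² = (19.5)(0.655)² = 8.366 kg·m².
α = τ/I = 17.4/8.366 = 2.080 rad/s².
ω = ω₀ + αt = 0 + (2.080)(16.3) = 33.90 rad/s.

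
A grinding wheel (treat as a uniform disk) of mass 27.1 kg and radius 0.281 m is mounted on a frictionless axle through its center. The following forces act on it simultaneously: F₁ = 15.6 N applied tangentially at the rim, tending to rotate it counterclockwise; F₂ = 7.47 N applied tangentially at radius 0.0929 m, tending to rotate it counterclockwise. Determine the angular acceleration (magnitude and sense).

I = ½MR² = (1/2)(27.1)(0.281)² = 1.070 kg·m².
Taking counterclockwise as positive: τ₁ = +(15.6)(0.281) = +4.384 N·m; τ₂ = +(7.47)(0.0929) = +0.6940 N·m.
Net torque τ = 5.078 N·m.
α = τ/I = 5.078/1.070 = 4.746 rad/s².

α ≈ 4.75 rad/s², counterclockwise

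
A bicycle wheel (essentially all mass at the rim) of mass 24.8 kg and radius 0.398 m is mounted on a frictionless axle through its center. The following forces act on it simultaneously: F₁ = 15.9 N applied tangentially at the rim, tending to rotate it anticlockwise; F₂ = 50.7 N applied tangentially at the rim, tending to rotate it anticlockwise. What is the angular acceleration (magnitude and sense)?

I = MR² = (24.8)(0.398)² = 3.928 kg·m².
Taking anticlockwise as positive: τ₁ = +(15.9)(0.398) = +6.328 N·m; τ₂ = +(50.7)(0.398) = +20.18 N·m.
Net torque τ = 26.51 N·m.
α = τ/I = 26.51/3.928 = 6.747 rad/s².

α ≈ 6.75 rad/s², anticlockwise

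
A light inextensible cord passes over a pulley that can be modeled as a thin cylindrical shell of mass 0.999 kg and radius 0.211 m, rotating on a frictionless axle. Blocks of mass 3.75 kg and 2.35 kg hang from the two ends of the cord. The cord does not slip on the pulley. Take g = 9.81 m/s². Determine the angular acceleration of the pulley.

I = MR² = (0.999)(0.211)² = 0.04448 kg·m².
Heavier block: m₁g − T₁ = m₁a. Lighter block: T₂ − m₂g = m₂a.
Pulley: (T₁ − T₂)R = Iα = I(a/R), so T₁ − T₂ = (I/R²)a = 1·M_p a = 0.9990·a.
Adding the three: (m₁ − m₂)g = (m₁ + m₂ + 0.9990)a, so a = (3.75 − 2.35)(9.81)/(3.75 + 2.35 + 0.9990) = 1.935 m/s².
α = a/R = 1.935/0.211 = 9.169 rad/s².

α ≈ 9.17 rad/s²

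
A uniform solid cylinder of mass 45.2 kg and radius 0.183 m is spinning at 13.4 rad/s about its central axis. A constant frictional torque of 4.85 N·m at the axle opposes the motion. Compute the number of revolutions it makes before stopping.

I = ½MR² = (1/2)(45.2)(0.183)² = 0.7569 kg·m².
The net torque has magnitude 4.85 N·m, opposing ω.
|α| = τ/I = 4.850/0.7569 = 6.408 rad/s² (deceleration).
ω² = ω₀² − 2|α|θ with ω = 0 ⇒ θ = ω₀²/(2|α|) = 14.01 rad = 2.230 rev.

≈ 2.23 revolutions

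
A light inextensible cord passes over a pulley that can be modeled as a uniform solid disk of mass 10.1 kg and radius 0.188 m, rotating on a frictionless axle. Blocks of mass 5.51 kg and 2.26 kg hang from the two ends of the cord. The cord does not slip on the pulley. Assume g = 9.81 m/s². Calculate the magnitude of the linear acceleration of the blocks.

I = ½MR² = (1/2)(10.1)(0.188)² = 0.1785 kg·m².
Heavier block: m₁g − T₁ = m₁a. Lighter block: T₂ − m₂g = m₂a.
Pulley: (T₁ − T₂)R = Iα = I(a/R), so T₁ − T₂ = (I/R²)a = (1/2)M_p a = 5.050·a.
Adding the three: (m₁ − m₂)g = (m₁ + m₂ + 5.050)a, so a = (5.51 − 2.26)(9.81)/(5.51 + 2.26 + 5.050) = 2.487 m/s².

a ≈ 2.49 m/s²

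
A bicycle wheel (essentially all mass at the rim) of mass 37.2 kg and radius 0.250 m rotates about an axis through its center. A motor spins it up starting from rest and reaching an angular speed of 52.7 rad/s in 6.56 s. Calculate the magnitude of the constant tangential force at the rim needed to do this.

I = MR² = (37.2)(0.250)² = 2.325 kg·m².
α = Δω/Δt = (52.7 − 0)/6.56 = 8.034 rad/s².
The required torque is τ = Iα = (2.325)(8.034) = 18.68 N·m.
A tangential force at the rim gives τ = FR, so F = τ/R = 18.68/0.250 = 74.71 N.

F ≈ 74.7 N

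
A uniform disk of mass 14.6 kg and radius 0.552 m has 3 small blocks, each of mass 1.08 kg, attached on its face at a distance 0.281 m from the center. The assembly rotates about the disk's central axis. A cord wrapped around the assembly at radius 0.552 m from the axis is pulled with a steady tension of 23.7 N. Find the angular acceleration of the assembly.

I_disk = ½MR² = ½(14.6)(0.552)² = 2.224 kg·m².
I_blocks = 3·m·r² = 3(1.08)(0.281)² = 0.2558 kg·m².
Total I = 2.480 kg·m².
τ = F r = (23.7)(0.552) = 13.08 N·m.
α = τ/I = 13.08/2.480 = 5.275 rad/s².

α ≈ 5.27 rad/s²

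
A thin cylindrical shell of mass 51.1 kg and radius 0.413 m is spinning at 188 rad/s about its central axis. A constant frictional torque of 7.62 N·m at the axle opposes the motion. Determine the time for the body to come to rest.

t ≈ 215 s

I = MR² = (51.1)(0.413)² = 8.716 kg·m².
The net torque has magnitude 7.62 N·m, opposing ω.
|α| = τ/I = 7.620/8.716 = 0.8742 rad/s² (deceleration).
0 = ω₀ − |α|t ⇒ t = ω₀/|α| = 188/0.8742 = 215.0 s.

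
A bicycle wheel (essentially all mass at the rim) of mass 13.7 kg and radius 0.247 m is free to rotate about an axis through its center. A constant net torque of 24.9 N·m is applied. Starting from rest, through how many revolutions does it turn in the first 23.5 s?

I = MR² = (13.7)(0.247)² = 0.8358 kg·m².
α = τ/I = 24.9/0.8358 = 29.79 rad/s².
θ = ½αt² = ½(29.79)(23.5)² = 8226 rad.
Revolutions = θ/(2π) = 1309.

≈ 1310 revolutions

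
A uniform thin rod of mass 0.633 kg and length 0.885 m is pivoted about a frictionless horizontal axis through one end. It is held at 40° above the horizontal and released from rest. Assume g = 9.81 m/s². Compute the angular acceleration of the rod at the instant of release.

α ≈ 12.7 rad/s²

About the pivot, I = (1/3)ML² = (1/3)(0.633)(0.885)² = 0.1653 kg·m².
The weight acts at the center, a distance L/2 = 0.4425 m from the pivot; τ = Mg(L/2) cos 40° = 2.105 N·m.
α = τ/I = 2.105/0.1653 = 12.74 rad/s².
(Equivalently α = (3g/(2L)) cos 40° = 12.74 rad/s².)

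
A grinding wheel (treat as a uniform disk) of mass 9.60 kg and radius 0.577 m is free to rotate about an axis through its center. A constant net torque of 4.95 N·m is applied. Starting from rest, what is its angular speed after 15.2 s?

ω ≈ 47.1 rad/s

I = ½MR² = (1/2)(9.60)(0.577)² = 1.598 kg·m².
α = τ/I = 4.95/1.598 = 3.098 rad/s².
ω = ω₀ + αt = 0 + (3.098)(15.2) = 47.08 rad/s.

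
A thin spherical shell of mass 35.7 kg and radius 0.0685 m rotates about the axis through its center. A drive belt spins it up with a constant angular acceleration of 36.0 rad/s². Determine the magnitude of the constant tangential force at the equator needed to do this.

F ≈ 58.7 N

I = (2/3)MR² = (2/3)(35.7)(0.0685)² = 0.1117 kg·m².
The required torque is τ = Iα = (0.1117)(36.00) = 4.020 N·m.
A tangential force at the equator gives τ = FR, so F = τ/R = 4.020/0.0685 = 58.69 N.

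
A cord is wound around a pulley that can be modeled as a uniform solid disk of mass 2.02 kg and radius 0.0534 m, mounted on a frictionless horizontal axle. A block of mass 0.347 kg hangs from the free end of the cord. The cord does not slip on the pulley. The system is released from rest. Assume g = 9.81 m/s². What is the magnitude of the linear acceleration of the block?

I = ½MR² = (1/2)(2.02)(0.0534)² = 0.002880 kg·m².
Block: mg − T = ma. Pulley: TR = Iα. No-slip: a = αR, so T = (I/R²)a = 1.010·a.
Then mg = (m + 1.010)a, so a = (0.347)(9.81)/(0.347 + 1.010) = 2.509 m/s².

a ≈ 2.51 m/s²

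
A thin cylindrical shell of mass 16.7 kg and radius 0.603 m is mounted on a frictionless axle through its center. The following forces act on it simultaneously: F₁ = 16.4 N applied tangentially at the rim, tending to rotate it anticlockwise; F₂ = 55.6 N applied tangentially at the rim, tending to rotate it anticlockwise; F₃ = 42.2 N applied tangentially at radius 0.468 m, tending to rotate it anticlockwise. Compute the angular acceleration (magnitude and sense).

α ≈ 10.4 rad/s², anticlockwise

I = MR² = (16.7)(0.603)² = 6.072 kg·m².
Taking anticlockwise as positive: τ₁ = +(16.4)(0.603) = +9.889 N·m; τ₂ = +(55.6)(0.603) = +33.53 N·m; τ₃ = +(42.2)(0.468) = +19.75 N·m.
Net torque τ = 63.17 N·m.
α = τ/I = 63.17/6.072 = 10.40 rad/s².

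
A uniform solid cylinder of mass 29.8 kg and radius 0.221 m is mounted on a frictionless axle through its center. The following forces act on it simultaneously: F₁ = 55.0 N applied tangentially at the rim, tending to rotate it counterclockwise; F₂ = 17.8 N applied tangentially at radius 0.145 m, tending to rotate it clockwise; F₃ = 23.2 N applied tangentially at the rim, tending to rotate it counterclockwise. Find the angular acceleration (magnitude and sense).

α ≈ 20.2 rad/s², counterclockwise

I = ½MR² = (1/2)(29.8)(0.221)² = 0.7277 kg·m².
Taking counterclockwise as positive: τ₁ = +(55.0)(0.221) = +12.15 N·m; τ₂ = −(17.8)(0.145) = −2.581 N·m; τ₃ = +(23.2)(0.221) = +5.127 N·m.
Net torque τ = 14.70 N·m.
α = τ/I = 14.70/0.7277 = 20.20 rad/s².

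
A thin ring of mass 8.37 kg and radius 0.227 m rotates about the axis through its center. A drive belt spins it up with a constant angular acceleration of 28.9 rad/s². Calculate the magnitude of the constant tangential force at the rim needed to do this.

F ≈ 54.9 N

I = MR² = (8.37)(0.227)² = 0.4313 kg·m².
The required torque is τ = Iα = (0.4313)(28.90) = 12.46 N·m.
A tangential force at the rim gives τ = FR, so F = τ/R = 12.46/0.227 = 54.91 N.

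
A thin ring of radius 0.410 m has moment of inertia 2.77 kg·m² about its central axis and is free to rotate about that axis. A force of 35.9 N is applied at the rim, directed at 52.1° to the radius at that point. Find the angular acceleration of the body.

α ≈ 4.19 rad/s²

Only the tangential component produces torque: τ = F R sinθ = (35.9)(0.410) sin 52.1° = 11.61 N·m.
From τ = Iα: α = 11.61/2.770 = 4.193 rad/s².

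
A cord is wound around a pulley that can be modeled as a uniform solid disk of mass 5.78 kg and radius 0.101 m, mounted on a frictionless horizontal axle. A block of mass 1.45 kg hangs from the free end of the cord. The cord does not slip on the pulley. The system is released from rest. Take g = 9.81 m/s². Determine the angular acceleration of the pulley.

α ≈ 32.5 rad/s²

I = ½MR² = (1/2)(5.78)(0.101)² = 0.02948 kg·m².
Block: mg − T = ma. Pulley: TR = Iα. No-slip: a = αR, so T = (I/R²)a = 2.890·a.
Then mg = (m + 2.890)a, so a = (1.45)(9.81)/(1.45 + 2.890) = 3.278 m/s².
α = a/R = 3.278/0.101 = 32.45 rad/s².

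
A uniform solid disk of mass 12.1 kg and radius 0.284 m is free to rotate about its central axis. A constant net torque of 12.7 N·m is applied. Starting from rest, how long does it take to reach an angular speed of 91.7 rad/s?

t ≈ 3.52 s

I = ½MR² = (1/2)(12.1)(0.284)² = 0.4880 kg·m².
α = τ/I = 12.7/0.4880 = 26.03 rad/s².
ω = αt ⇒ t = ω/α = 91.7/26.03 = 3.523 s.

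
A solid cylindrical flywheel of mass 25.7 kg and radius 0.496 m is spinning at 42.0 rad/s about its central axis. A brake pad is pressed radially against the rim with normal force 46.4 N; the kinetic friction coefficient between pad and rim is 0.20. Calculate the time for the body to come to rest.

I = ½MR² = (1/2)(25.7)(0.496)² = 3.161 kg·m².
Friction force f = μN = (0.20)(46.4) = 9.280 N at the rim; torque magnitude τ = fR = 4.603 N·m, opposing ω.
|α| = τ/I = 4.603/3.161 = 1.456 rad/s² (deceleration).
0 = ω₀ − |α|t ⇒ t = ω₀/|α| = 42.0/1.456 = 28.85 s.

t ≈ 28.8 s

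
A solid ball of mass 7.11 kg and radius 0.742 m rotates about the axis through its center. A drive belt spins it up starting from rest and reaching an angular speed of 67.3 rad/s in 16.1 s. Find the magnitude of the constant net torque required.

I = (2/5)MR² = (2/5)(7.11)(0.742)² = 1.566 kg·m².
α = Δω/Δt = (67.3 − 0)/16.1 = 4.180 rad/s².
τ = Iα = (1.566)(4.180) = 6.545 N·m.

τ ≈ 6.55 N·m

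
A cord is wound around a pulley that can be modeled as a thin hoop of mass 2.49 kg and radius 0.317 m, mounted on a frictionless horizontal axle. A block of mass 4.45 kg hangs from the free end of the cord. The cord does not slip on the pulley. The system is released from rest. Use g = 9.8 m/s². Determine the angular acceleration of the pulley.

I = MR² = (2.49)(0.317)² = 0.2502 kg·m².
Block: mg − T = ma. Pulley: TR = Iα. No-slip: a = αR, so T = (I/R²)a = 2.490·a.
Then mg = (m + 2.490)a, so a = (4.45)(9.8)/(4.45 + 2.490) = 6.284 m/s².
α = a/R = 6.284/0.317 = 19.82 rad/s².

α ≈ 19.8 rad/s²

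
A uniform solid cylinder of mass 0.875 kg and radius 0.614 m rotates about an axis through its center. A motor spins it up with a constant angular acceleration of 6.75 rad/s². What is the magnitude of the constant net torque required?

I = ½MR² = (1/2)(0.875)(0.614)² = 0.1649 kg·m².
τ = Iα = (0.1649)(6.750) = 1.113 N·m.

τ ≈ 1.11 N·m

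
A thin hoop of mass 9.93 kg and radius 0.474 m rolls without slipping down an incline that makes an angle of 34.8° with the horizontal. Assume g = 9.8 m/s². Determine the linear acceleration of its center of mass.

a ≈ 2.80 m/s²

Translation along the incline: Mg sinθ − f = Ma.
Rotation about the center: fR = Iα with I = MR². No-slip gives a = αR, so f = (I/R²)a = M a.
Substituting: Mg sinθ = (1 + 1.000)Ma, so a = g sinθ/(1 + 1.000) = (9.8) sin 34.8° / 2.000 = 2.796 m/s².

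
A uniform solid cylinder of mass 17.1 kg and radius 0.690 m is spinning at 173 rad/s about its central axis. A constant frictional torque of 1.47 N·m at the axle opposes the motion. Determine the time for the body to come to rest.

t ≈ 479 s

I = ½MR² = (1/2)(17.1)(0.690)² = 4.071 kg·m².
The net torque has magnitude 1.47 N·m, opposing ω.
|α| = τ/I = 1.470/4.071 = 0.3611 rad/s² (deceleration).
0 = ω₀ − |α|t ⇒ t = ω₀/|α| = 173/0.3611 = 479.1 s.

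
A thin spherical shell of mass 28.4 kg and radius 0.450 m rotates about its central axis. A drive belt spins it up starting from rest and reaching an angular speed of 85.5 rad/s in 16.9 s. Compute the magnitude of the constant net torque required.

I = (2/3)MR² = (2/3)(28.4)(0.450)² = 3.834 kg·m².
α = Δω/Δt = (85.5 − 0)/16.9 = 5.059 rad/s².
τ = Iα = (3.834)(5.059) = 19.40 N·m.

τ ≈ 19.4 N·m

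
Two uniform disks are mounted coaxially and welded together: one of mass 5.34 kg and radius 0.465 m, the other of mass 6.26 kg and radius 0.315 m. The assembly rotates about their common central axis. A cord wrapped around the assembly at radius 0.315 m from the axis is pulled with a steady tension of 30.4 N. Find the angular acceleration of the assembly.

I = ½M₁R₁² + ½M₂R₂² = ½(5.34)(0.465)² + ½(6.26)(0.315)² = 0.8879 kg·m².
τ = F r = (30.4)(0.315) = 9.576 N·m.
α = τ/I = 9.576/0.8879 = 10.79 rad/s².

α ≈ 10.8 rad/s²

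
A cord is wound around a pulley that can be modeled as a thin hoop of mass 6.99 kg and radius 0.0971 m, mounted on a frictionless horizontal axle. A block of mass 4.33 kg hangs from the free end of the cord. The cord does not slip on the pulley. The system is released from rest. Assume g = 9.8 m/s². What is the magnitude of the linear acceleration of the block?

I = MR² = (6.99)(0.0971)² = 0.06590 kg·m².
Block: mg − T = ma. Pulley: TR = Iα. No-slip: a = αR, so T = (I/R²)a = 6.990·a.
Then mg = (m + 6.990)a, so a = (4.33)(9.8)/(4.33 + 6.990) = 3.749 m/s².

a ≈ 3.75 m/s²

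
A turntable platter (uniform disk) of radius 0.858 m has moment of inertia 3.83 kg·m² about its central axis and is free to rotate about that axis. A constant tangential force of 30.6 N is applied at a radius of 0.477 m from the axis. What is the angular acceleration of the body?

τ = F·r = (30.6)(0.477) = 14.60 N·m.
Newton's second law for rotation, τ = Iα, gives α = τ/I = 14.60/3.830 = 3.811 rad/s².

α ≈ 3.81 rad/s²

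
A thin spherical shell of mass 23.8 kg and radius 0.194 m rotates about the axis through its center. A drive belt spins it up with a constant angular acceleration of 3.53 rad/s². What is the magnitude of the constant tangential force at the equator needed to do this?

I = (2/3)MR² = (2/3)(23.8)(0.194)² = 0.5972 kg·m².
The required torque is τ = Iα = (0.5972)(3.530) = 2.108 N·m.
A tangential force at the equator gives τ = FR, so F = τ/R = 2.108/0.194 = 10.87 N.

F ≈ 10.9 N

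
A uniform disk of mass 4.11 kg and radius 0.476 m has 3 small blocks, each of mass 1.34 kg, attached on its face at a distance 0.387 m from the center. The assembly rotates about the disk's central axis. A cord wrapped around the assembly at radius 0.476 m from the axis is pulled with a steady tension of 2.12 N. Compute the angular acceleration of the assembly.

I_disk = ½MR² = ½(4.11)(0.476)² = 0.4656 kg·m².
I_blocks = 3·m·r² = 3(1.34)(0.387)² = 0.6021 kg·m².
Total I = 1.068 kg·m².
τ = F r = (2.12)(0.476) = 1.009 N·m.
α = τ/I = 1.009/1.068 = 0.9451 rad/s².

α ≈ 0.945 rad/s²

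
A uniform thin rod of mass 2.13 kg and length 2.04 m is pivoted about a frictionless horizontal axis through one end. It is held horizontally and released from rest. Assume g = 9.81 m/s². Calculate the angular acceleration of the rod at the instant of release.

α ≈ 7.21 rad/s²

About the pivot, I = (1/3)ML² = (1/3)(2.13)(2.04)² = 2.955 kg·m².
The weight acts at the center, a distance L/2 = 1.020 m from the pivot; τ = Mg(L/2) = 21.31 N·m.
α = τ/I = 21.31/2.955 = 7.213 rad/s².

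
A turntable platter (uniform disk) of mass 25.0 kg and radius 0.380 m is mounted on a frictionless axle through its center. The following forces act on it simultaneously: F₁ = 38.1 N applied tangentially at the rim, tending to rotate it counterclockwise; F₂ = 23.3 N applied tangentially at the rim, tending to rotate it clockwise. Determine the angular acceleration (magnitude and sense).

I = ½MR² = (1/2)(25.0)(0.380)² = 1.805 kg·m².
Taking counterclockwise as positive: τ₁ = +(38.1)(0.380) = +14.48 N·m; τ₂ = −(23.3)(0.380) = −8.854 N·m.
Net torque τ = 5.624 N·m.
α = τ/I = 5.624/1.805 = 3.116 rad/s².

α ≈ 3.12 rad/s², counterclockwise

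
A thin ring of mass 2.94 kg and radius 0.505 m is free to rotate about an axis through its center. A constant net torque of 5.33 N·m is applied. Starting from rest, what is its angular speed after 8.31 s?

I = MR² = (2.94)(0.505)² = 0.7498 kg·m².
α = τ/I = 5.33/0.7498 = 7.109 rad/s².
ω = ω₀ + αt = 0 + (7.109)(8.31) = 59.07 rad/s.

ω ≈ 59.1 rad/s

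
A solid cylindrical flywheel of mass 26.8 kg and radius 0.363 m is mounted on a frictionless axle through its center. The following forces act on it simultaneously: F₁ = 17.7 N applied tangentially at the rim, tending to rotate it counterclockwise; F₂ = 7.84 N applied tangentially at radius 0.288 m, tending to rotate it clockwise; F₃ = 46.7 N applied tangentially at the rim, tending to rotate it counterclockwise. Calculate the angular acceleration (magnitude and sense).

I = ½MR² = (1/2)(26.8)(0.363)² = 1.766 kg·m².
Taking counterclockwise as positive: τ₁ = +(17.7)(0.363) = +6.425 N·m; τ₂ = −(7.84)(0.288) = −2.258 N·m; τ₃ = +(46.7)(0.363) = +16.95 N·m.
Net torque τ = 21.12 N·m.
α = τ/I = 21.12/1.766 = 11.96 rad/s².

α ≈ 12.0 rad/s², counterclockwise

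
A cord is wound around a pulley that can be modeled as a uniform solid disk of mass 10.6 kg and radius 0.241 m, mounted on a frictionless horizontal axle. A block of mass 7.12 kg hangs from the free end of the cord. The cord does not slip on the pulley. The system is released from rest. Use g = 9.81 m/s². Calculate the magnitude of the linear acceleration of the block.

I = ½MR² = (1/2)(10.6)(0.241)² = 0.3078 kg·m².
Block: mg − T = ma. Pulley: TR = Iα. No-slip: a = αR, so T = (I/R²)a = 5.300·a.
Then mg = (m + 5.300)a, so a = (7.12)(9.81)/(7.12 + 5.300) = 5.624 m/s².

a ≈ 5.62 m/s²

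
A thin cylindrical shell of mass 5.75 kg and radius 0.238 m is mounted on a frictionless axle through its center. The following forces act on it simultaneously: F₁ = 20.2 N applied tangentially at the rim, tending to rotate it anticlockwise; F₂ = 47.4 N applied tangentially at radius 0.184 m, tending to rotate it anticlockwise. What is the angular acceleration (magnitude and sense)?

I = MR² = (5.75)(0.238)² = 0.3257 kg·m².
Taking anticlockwise as positive: τ₁ = +(20.2)(0.238) = +4.808 N·m; τ₂ = +(47.4)(0.184) = +8.722 N·m.
Net torque τ = 13.53 N·m.
α = τ/I = 13.53/0.3257 = 41.54 rad/s².

α ≈ 41.5 rad/s², anticlockwise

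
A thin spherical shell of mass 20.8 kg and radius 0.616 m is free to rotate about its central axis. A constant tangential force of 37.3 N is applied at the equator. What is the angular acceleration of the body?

α ≈ 4.37 rad/s²

I = (2/3)MR² = (2/3)(20.8)(0.616)² = 5.262 kg·m².
τ = F R = (37.3)(0.616) = 22.98 N·m.
From τ = Iα: α = 22.98/5.262 = 4.367 rad/s².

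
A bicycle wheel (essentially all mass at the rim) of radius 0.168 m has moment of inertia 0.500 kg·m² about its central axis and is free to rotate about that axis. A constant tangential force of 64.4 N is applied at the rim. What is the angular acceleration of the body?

α ≈ 21.6 rad/s²

τ = F R = (64.4)(0.168) = 10.82 N·m.
From τ = Iα: α = 10.82/0.5000 = 21.64 rad/s².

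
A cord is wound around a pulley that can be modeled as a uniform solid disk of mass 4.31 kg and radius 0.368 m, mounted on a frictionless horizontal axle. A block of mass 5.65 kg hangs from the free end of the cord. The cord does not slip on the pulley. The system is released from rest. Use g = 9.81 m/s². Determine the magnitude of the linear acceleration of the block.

I = ½MR² = (1/2)(4.31)(0.368)² = 0.2918 kg·m².
Block: mg − T = ma. Pulley: TR = Iα. No-slip: a = αR, so T = (I/R²)a = 2.155·a.
Then mg = (m + 2.155)a, so a = (5.65)(9.81)/(5.65 + 2.155) = 7.101 m/s².

a ≈ 7.10 m/s²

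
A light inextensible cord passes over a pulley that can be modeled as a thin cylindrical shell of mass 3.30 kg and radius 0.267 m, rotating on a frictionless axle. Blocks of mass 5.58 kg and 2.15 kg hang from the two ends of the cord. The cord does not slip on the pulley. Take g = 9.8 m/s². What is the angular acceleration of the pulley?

α ≈ 11.4 rad/s²

I = MR² = (3.30)(0.267)² = 0.2353 kg·m².
Heavier block: m₁g − T₁ = m₁a. Lighter block: T₂ − m₂g = m₂a.
Pulley: (T₁ − T₂)R = Iα = I(a/R), so T₁ − T₂ = (I/R²)a = 1·M_p a = 3.300·a.
Adding the three: (m₁ − m₂)g = (m₁ + m₂ + 3.300)a, so a = (5.58 − 2.15)(9.8)/(5.58 + 2.15 + 3.300) = 3.048 m/s².
α = a/R = 3.048/0.267 = 11.41 rad/s².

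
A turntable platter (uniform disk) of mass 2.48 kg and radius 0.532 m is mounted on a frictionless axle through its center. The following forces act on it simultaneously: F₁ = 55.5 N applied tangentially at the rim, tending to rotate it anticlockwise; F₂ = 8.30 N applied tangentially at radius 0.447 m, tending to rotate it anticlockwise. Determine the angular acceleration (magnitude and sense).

I = ½MR² = (1/2)(2.48)(0.532)² = 0.3509 kg·m².
Taking anticlockwise as positive: τ₁ = +(55.5)(0.532) = +29.53 N·m; τ₂ = +(8.30)(0.447) = +3.710 N·m.
Net torque τ = 33.24 N·m.
α = τ/I = 33.24/0.3509 = 94.70 rad/s².

α ≈ 94.7 rad/s², anticlockwise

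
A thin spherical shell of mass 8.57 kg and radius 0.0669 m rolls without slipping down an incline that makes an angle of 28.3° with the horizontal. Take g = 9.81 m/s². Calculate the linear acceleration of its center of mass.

Translation along the incline: Mg sinθ − f = Ma.
Rotation about the center: fR = Iα with I = (2/3)MR². No-slip gives a = αR, so f = (I/R²)a = (2/3)M a.
Substituting: Mg sinθ = (1 + 0.6667)Ma, so a = g sinθ/(1 + 0.6667) = (9.81) sin 28.3° / 1.667 = 2.790 m/s².

a ≈ 2.79 m/s²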